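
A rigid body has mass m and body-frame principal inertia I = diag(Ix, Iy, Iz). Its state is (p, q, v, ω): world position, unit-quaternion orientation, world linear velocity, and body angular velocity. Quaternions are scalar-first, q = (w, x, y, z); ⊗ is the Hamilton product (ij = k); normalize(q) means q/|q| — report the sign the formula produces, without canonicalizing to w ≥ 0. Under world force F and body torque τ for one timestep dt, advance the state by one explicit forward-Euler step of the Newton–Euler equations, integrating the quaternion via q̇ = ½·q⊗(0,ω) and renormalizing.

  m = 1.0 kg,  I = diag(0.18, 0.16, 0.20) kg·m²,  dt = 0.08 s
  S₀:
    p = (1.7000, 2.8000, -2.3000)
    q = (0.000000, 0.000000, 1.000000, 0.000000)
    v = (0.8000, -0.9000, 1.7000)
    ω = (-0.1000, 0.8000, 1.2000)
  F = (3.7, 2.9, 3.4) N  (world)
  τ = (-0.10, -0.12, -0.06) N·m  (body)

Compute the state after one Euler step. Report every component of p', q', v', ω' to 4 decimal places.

p' = (1.7640, 2.7280, -2.1640)
q' = (-0.0319, 0.0479, 0.9983, 0.0040)
v' = (1.0960, -0.6680, 1.9720)
ω' = (-0.1615, 0.7388, 1.1754)

ω×(Iω) gyroscopic = (0.0384, 0.0024, 0.0016)
angular accel α = (-0.7689, -0.7650, -0.3080)
new body rate ω' = (-0.1615, 0.7388, 1.1754)
2q̇ = q⊗(0,ω) = (-0.8000000, 1.2000000, 0.0000000, 0.1000000)
updated quaternion q' = (-0.0319, 0.0479, 0.9983, 0.0040)
linear accel F/m = (3.7000, 2.9000, 3.4000)
new position p' = (1.7640, 2.7280, -2.1640)
v' = v + a·dt = (1.0960, -0.6680, 1.9720)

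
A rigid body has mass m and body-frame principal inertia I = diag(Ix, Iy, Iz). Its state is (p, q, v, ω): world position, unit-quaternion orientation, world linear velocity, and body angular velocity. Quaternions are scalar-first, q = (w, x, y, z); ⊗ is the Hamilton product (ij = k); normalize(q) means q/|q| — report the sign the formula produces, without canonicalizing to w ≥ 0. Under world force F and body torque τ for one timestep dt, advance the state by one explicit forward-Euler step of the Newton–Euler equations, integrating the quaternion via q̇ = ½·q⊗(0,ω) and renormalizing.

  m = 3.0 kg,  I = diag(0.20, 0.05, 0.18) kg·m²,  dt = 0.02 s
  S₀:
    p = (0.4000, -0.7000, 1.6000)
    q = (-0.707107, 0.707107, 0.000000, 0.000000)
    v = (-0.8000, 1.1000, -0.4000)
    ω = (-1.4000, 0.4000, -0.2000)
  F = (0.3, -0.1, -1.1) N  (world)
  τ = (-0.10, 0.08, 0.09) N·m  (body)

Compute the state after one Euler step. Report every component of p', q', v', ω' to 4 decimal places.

p' = (0.3840, -0.6780, 1.5920)
q' = (-0.6971, 0.7169, -0.0014, 0.0042)
v' = (-0.7980, 1.0993, -0.4073)
ω' = (-1.4090, 0.4298, -0.1993)

p + v·dt = (0.3840, -0.6780, 1.5920)
new velocity v' = (-0.7980, 1.0993, -0.4073)
angular accel α = (-0.4480, 1.4880, 0.0333)
ω + α·dt = (-1.4090, 0.4298, -0.1993)
2q̇ = q⊗(0,ω) = (0.9899498, 0.9899498, -0.1414214, 0.4242642)
q' = normalize(q + ½dt·q⊗(0,ω)) = (-0.6971, 0.7169, -0.0014, 0.0042)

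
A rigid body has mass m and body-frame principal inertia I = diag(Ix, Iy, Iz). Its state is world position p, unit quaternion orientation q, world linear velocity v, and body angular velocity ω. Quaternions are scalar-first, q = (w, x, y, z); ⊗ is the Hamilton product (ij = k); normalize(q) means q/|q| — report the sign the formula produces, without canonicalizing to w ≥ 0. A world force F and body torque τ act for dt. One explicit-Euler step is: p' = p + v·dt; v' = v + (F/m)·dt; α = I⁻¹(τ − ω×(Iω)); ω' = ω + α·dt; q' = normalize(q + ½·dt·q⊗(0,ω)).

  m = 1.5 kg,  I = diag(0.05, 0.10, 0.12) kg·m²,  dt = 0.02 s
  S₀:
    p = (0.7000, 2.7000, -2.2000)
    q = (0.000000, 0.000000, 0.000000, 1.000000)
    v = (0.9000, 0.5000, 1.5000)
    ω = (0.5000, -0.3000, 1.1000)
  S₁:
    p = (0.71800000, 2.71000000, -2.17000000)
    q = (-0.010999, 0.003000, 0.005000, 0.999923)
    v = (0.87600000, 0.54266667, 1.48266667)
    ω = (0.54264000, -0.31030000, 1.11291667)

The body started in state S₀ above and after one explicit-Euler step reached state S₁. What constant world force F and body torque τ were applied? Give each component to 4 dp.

F = (-1.8000, 3.2000, -1.3000)
τ = (0.1000, -0.0900, 0.0700)

velocity change Δv = (-0.02400000, 0.04266667, -0.01733333)
applied force F = (-1.8000, 3.2000, -1.3000)
Δω = ω₁−ω₀ = (0.04264000, -0.01030000, 0.01291667)
ω₀×(Iω₀) = (-0.0066, -0.0385, -0.0075)
I·α + gyro = (0.1000, -0.0900, 0.0700)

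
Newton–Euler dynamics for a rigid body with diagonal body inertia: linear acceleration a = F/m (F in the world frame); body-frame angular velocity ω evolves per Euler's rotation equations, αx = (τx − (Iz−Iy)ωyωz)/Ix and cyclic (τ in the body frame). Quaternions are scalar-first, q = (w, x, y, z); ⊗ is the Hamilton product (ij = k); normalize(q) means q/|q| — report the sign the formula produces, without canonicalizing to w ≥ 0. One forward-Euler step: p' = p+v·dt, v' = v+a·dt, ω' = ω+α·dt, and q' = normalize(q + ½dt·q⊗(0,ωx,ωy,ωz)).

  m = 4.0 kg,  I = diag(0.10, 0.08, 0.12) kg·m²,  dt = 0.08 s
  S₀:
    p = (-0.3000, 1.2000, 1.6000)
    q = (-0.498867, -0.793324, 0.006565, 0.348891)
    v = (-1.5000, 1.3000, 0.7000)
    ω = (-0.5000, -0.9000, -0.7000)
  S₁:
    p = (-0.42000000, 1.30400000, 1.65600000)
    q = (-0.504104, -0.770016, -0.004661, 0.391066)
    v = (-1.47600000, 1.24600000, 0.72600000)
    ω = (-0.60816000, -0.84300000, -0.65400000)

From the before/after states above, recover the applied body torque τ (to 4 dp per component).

τ = (-0.1100, 0.0500, 0.0600)

rate change Δω = (-0.10816000, 0.05700000, 0.04600000)
applied torque τ = (-0.1100, 0.0500, 0.0600)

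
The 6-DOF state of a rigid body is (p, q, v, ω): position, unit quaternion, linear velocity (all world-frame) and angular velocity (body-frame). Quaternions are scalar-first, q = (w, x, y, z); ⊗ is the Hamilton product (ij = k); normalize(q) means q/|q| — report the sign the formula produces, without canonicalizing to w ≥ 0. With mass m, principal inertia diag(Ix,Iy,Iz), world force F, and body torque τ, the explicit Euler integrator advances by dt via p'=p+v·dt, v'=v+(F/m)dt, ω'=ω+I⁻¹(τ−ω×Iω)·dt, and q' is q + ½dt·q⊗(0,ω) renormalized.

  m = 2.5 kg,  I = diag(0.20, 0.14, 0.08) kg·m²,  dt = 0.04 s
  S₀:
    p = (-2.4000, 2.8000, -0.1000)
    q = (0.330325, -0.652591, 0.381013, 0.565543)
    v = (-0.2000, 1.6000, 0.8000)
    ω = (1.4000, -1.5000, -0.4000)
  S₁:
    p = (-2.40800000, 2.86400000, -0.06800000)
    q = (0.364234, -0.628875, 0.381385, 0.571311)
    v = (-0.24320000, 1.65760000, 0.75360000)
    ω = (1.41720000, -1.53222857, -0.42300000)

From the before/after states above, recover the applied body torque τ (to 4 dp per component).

ω₁ − ω₀ = (0.01720000, -0.03222857, -0.02300000)
ω₀×(Iω₀) = (-0.0360, -0.0672, 0.1260)
τ = I·(Δω/dt) + ω₀×(Iω₀) = (0.0500, -0.1800, 0.0800)

τ = (0.0500, -0.1800, 0.0800)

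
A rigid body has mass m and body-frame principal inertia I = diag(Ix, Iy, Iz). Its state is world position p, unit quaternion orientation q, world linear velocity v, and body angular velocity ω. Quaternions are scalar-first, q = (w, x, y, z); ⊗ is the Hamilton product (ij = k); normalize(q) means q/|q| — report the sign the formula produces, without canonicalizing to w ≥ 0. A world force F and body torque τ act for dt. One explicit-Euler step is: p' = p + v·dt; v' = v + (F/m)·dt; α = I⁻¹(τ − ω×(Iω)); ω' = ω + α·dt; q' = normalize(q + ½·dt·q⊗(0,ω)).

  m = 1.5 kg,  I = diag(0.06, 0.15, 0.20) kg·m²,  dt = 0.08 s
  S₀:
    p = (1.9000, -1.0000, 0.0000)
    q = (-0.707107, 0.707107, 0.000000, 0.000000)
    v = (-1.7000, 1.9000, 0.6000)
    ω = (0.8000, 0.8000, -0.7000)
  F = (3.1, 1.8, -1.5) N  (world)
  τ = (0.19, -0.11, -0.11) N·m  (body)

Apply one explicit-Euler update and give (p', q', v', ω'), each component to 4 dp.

p' = p + v·dt = (1.7640, -0.8480, 0.0480)
v + (F/m)dt = (-1.5347, 1.9960, 0.5200)
α = I⁻¹(τ − ω×Iω) = (3.6333, -1.2560, -0.8380)
ω + α·dt = (1.0907, 0.6995, -0.7670)
2q̇ = q⊗(0,ω) = (-0.5656856, -0.5656856, -0.0707107, 1.0606605)
q' = normalize(q + ½dt·q⊗(0,ω)) = (-0.7287, 0.6835, -0.0028, 0.0424)

p' = (1.7640, -0.8480, 0.0480)
q' = (-0.7287, 0.6835, -0.0028, 0.0424)
v' = (-1.5347, 1.9960, 0.5200)
ω' = (1.0907, 0.6995, -0.7670)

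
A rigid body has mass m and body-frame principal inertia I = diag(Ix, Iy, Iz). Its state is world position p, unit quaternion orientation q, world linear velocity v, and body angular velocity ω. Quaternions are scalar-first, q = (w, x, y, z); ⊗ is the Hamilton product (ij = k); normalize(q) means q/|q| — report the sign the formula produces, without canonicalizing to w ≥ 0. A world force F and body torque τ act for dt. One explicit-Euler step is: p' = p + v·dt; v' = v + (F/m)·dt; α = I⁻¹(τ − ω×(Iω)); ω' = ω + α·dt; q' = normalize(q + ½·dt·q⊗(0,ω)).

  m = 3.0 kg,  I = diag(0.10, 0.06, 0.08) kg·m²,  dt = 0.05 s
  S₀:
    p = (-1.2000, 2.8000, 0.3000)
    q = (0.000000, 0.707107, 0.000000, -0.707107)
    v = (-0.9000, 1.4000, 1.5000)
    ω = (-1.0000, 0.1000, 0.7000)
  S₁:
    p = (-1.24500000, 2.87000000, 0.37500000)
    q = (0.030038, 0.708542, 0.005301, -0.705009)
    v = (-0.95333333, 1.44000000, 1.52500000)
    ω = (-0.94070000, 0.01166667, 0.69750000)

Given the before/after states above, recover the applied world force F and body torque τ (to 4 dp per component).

F = (-3.2000, 2.4000, 1.5000)
τ = (0.1200, -0.1200, 0.0000)

v₁ − v₀ = (-0.05333333, 0.04000000, 0.02500000)
applied force F = (-3.2000, 2.4000, 1.5000)
rate change Δω = (0.05930000, -0.08833333, -0.00250000)
precession coupling = (0.0014, -0.0140, 0.0040)
applied torque τ = (0.1200, -0.1200, 0.0000)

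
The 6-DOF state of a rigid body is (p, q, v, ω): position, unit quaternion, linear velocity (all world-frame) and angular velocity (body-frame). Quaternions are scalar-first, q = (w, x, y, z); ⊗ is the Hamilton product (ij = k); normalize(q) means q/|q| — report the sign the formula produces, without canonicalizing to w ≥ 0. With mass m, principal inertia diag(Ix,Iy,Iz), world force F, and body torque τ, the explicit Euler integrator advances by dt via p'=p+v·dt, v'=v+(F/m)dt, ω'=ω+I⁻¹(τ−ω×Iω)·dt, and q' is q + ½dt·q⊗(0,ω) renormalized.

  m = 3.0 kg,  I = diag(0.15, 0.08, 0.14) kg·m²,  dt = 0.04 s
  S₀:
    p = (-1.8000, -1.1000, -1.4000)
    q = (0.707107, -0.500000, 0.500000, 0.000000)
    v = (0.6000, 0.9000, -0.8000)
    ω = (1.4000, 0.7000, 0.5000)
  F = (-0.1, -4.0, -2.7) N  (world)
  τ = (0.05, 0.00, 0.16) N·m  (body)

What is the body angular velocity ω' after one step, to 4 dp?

ω' = (1.4077, 0.6965, 0.5653)

precession coupling ω×(Iω) = (0.0210, 0.0070, -0.0686)
α = I⁻¹(τ − ω×Iω) = (0.1933, -0.0875, 1.6329)
ω + α·dt = (1.4077, 0.6965, 0.5653)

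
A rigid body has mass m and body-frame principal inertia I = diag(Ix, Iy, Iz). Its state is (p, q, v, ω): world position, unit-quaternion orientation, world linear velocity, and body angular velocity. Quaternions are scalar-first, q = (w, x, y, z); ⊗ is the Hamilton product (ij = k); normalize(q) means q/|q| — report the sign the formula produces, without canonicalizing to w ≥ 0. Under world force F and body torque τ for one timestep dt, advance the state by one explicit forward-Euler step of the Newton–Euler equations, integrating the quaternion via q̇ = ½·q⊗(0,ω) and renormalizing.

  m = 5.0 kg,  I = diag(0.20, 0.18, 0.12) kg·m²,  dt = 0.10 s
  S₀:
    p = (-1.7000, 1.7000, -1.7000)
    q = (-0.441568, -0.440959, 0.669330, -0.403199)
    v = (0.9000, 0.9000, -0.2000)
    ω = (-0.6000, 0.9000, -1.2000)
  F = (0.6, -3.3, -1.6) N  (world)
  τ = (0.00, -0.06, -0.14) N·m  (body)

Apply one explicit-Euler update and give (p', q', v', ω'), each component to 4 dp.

p' = (-1.6100, 1.7900, -1.7200)
q' = (-0.5075, -0.4483, 0.6330, -0.3752)
v' = (0.9120, 0.8340, -0.2320)
ω' = (-0.6324, 0.8347, -1.3257)

a = F/m = (0.1200, -0.6600, -0.3200)
p' = p + v·dt = (-1.6100, 1.7900, -1.7200)
new velocity v' = (0.9120, 0.8340, -0.2320)
α = I⁻¹(τ − ω×Iω) = (-0.3240, -0.6533, -1.2567)
ω + α·dt = (-0.6324, 0.8347, -1.3257)
q⊗(0,ω) = (-1.3508112, -0.1753761, -0.6846426, 0.5346165)
q' = normalize(q + ½dt·q⊗(0,ω)) = (-0.5075, -0.4483, 0.6330, -0.3752)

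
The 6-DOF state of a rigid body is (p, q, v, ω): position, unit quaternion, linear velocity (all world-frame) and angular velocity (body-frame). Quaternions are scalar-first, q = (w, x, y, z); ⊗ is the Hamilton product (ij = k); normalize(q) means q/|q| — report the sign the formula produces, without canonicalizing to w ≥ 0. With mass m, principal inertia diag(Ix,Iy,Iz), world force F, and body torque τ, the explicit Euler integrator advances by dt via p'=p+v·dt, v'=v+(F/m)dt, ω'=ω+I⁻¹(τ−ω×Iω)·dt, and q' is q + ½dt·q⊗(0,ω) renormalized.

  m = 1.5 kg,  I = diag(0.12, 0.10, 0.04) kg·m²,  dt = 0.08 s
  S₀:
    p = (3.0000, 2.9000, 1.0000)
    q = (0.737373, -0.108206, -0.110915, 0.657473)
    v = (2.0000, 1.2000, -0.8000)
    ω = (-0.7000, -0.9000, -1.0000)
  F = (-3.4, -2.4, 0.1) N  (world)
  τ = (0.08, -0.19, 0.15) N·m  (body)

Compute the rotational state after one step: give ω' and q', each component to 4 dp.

ω' = (-0.6107, -1.0968, -0.6748)
q' = (0.7553, -0.1006, -0.1599, 0.6276)

ω×(Iω) gyroscopic = (-0.0540, 0.0560, -0.0126)
angular accel α = (1.1167, -2.4600, 4.0650)
ω + α·dt = (-0.6107, -1.0968, -0.6748)
Hamilton product q⊗(0,ω) = (0.4819053, 0.1864796, -1.2320728, -0.7176281)
q' = normalize(q + ½dt·q⊗(0,ω)) = (0.7553, -0.1006, -0.1599, 0.6276)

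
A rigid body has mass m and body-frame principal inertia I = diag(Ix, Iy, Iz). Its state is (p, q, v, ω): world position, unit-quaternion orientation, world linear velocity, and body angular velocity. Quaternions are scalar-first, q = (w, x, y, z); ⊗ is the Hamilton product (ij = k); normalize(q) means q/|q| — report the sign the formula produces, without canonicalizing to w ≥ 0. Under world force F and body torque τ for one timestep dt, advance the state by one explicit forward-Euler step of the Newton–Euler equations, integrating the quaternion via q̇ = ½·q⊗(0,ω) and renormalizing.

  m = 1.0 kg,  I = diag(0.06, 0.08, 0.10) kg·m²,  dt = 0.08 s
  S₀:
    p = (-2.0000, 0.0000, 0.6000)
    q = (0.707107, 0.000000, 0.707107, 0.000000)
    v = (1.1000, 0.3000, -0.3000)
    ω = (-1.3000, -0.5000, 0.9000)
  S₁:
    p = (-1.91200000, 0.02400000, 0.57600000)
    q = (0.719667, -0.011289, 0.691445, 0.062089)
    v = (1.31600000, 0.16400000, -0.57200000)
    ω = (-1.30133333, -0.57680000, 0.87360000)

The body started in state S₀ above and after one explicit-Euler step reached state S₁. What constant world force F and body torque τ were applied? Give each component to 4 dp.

F = (2.7000, -1.7000, -3.4000)
τ = (-0.0100, -0.0300, -0.0200)

Δv = v₁−v₀ = (0.21600000, -0.13600000, -0.27200000)
applied force F = (2.7000, -1.7000, -3.4000)
Δω = ω₁−ω₀ = (-0.00133333, -0.07680000, -0.02640000)
applied torque τ = (-0.0100, -0.0300, -0.0200)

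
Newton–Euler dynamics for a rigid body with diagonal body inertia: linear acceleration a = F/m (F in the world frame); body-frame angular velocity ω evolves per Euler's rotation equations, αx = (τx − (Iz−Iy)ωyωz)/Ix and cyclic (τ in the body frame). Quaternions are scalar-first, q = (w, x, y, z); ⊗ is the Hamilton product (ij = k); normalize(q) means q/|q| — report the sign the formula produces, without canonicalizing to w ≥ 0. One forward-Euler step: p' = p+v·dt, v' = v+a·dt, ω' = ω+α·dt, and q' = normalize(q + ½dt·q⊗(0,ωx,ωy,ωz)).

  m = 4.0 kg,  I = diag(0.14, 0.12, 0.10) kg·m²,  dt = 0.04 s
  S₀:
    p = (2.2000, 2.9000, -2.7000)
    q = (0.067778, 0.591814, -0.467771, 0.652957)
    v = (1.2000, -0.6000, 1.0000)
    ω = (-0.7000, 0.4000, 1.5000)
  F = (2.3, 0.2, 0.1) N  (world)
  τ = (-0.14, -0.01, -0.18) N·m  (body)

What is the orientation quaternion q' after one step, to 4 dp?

q' = (0.0602, 0.5713, -0.4938, 0.6528)

2q̇ = q⊗(0,ω) = (-0.3780573, -1.0102839, -1.3176797, 0.0109529)
updated quaternion q' = (0.0602, 0.5713, -0.4938, 0.6528)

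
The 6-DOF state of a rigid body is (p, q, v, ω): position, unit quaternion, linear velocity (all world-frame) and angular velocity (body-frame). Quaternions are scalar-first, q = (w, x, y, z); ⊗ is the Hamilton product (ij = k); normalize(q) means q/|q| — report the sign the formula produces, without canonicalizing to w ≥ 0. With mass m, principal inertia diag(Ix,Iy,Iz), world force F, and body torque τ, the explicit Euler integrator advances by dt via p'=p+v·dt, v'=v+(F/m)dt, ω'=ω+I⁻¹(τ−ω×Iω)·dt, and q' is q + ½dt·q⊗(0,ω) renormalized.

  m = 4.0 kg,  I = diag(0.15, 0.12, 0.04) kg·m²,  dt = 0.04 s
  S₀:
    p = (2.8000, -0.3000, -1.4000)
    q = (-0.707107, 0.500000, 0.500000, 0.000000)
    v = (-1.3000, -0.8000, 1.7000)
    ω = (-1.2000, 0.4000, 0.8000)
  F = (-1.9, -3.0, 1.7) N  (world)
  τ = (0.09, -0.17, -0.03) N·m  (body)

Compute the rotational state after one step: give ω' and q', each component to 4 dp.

ω×(Iω) gyroscopic = (-0.0256, -0.1056, 0.0144)
(τ − ω×Iω)/I = (0.7707, -0.5367, -1.1100)
ω' = ω + α·dt = (-1.1692, 0.3785, 0.7556)
q⊗(0,ω) = (0.4000000, 1.2485284, -0.6828428, 0.2343144)
q' = normalize(q + ½dt·q⊗(0,ω)) = (-0.6988, 0.5247, 0.4861, 0.0047)

ω' = (-1.1692, 0.3785, 0.7556)
q' = (-0.6988, 0.5247, 0.4861, 0.0047)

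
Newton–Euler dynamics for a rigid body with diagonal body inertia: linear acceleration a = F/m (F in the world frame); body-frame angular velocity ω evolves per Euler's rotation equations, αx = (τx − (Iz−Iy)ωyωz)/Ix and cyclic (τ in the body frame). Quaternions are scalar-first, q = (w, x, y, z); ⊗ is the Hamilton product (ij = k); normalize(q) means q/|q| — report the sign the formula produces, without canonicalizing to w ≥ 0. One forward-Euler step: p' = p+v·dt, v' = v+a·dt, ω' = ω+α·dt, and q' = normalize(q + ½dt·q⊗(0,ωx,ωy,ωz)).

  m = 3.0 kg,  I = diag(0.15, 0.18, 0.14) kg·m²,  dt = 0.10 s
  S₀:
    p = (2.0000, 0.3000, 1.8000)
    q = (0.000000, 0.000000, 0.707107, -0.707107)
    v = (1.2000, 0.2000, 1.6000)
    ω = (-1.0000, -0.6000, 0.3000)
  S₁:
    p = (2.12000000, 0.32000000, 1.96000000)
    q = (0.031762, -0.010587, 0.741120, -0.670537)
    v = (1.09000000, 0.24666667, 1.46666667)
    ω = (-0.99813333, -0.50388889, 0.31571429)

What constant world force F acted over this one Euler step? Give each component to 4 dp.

Δv = v₁−v₀ = (-0.11000000, 0.04666667, -0.13333333)
F = m·Δv/dt = (-3.3000, 1.4000, -4.0000)

F = (-3.3000, 1.4000, -4.0000)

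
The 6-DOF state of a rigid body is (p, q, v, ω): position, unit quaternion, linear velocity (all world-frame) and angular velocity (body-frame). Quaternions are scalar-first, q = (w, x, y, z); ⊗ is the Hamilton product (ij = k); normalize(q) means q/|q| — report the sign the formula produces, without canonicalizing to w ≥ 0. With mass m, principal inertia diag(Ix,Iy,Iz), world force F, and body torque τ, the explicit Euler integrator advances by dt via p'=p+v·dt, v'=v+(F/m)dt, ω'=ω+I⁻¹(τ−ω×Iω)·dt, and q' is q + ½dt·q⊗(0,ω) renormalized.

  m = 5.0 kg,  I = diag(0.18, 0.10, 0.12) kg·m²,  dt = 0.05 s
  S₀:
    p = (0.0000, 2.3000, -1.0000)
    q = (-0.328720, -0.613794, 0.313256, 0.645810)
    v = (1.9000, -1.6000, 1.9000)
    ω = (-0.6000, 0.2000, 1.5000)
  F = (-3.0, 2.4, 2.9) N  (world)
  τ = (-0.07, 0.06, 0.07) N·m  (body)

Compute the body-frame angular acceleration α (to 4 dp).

gyro term ω×Iω = (0.0060, -0.0540, 0.0096)
α = I⁻¹(τ − ω×Iω) = (-0.4222, 1.1400, 0.5033)

α = (-0.4222, 1.1400, 0.5033)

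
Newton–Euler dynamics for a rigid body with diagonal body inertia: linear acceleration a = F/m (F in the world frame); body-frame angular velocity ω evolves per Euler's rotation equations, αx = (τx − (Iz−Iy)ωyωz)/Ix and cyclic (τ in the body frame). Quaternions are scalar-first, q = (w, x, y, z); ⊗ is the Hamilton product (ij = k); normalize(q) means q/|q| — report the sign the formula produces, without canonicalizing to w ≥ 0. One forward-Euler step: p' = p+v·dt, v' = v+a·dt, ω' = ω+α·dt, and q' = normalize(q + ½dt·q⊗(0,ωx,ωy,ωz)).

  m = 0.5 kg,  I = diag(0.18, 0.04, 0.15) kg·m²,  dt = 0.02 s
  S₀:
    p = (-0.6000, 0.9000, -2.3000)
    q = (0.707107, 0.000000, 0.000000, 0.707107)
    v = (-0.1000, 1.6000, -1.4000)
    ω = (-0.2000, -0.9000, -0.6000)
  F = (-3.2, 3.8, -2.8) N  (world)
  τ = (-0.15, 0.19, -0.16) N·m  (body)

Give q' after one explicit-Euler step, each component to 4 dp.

q⊗(0,ω) = (0.4242642, 0.4949749, -0.7778177, -0.4242642)
q + ½dt·q⊗(0,ω), renormalized = (0.7113, 0.0049, -0.0078, 0.7028)

q' = (0.7113, 0.0049, -0.0078, 0.7028)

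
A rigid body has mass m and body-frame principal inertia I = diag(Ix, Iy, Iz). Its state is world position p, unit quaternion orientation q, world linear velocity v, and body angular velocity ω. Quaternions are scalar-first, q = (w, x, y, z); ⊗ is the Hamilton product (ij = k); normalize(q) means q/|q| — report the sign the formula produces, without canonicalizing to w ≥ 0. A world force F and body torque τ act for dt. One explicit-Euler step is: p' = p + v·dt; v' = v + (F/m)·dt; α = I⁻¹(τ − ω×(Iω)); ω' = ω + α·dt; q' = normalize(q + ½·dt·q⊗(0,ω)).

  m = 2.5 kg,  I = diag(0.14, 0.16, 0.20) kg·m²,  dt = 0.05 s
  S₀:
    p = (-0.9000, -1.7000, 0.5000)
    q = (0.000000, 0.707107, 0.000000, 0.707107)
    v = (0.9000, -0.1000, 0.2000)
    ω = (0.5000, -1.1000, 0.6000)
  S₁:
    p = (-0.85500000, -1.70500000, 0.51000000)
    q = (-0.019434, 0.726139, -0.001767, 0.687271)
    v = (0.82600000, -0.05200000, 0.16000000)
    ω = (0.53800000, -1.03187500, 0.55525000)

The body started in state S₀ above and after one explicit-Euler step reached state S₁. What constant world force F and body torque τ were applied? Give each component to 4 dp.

F = (-3.7000, 2.4000, -2.0000)
τ = (0.0800, 0.2000, -0.1900)

Δv = v₁−v₀ = (-0.07400000, 0.04800000, -0.04000000)
applied force F = (-3.7000, 2.4000, -2.0000)
ω₁ − ω₀ = (0.03800000, 0.06812500, -0.04475000)
I·α + gyro = (0.0800, 0.2000, -0.1900)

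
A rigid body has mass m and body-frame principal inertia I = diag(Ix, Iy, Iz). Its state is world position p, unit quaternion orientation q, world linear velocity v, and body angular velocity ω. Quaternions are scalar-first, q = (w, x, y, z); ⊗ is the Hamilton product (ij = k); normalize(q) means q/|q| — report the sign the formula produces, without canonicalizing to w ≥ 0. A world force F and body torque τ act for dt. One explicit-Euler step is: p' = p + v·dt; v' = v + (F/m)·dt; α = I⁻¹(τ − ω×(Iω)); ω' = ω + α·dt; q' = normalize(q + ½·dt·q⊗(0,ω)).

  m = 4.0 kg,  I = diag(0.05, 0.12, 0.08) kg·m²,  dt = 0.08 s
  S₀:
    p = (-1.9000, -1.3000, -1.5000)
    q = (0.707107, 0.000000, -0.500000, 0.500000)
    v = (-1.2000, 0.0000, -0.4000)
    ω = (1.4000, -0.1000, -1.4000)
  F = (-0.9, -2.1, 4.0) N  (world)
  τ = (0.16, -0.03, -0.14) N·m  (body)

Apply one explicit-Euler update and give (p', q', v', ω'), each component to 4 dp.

p' = (-1.9960, -1.3000, -1.5320)
q' = (0.7308, 0.0694, -0.4733, 0.4869)
v' = (-1.2180, -0.0420, -0.3200)
ω' = (1.6650, -0.1592, -1.5302)

p' = p + v·dt = (-1.9960, -1.3000, -1.5320)
v' = v + a·dt = (-1.2180, -0.0420, -0.3200)
angular accel α = (3.3120, -0.7400, -1.6275)
ω + α·dt = (1.6650, -0.1592, -1.5302)
2q̇ = q⊗(0,ω) = (0.6500000, 1.7399498, 0.6292893, -0.2899498)
updated quaternion q' = (0.7308, 0.0694, -0.4733, 0.4869)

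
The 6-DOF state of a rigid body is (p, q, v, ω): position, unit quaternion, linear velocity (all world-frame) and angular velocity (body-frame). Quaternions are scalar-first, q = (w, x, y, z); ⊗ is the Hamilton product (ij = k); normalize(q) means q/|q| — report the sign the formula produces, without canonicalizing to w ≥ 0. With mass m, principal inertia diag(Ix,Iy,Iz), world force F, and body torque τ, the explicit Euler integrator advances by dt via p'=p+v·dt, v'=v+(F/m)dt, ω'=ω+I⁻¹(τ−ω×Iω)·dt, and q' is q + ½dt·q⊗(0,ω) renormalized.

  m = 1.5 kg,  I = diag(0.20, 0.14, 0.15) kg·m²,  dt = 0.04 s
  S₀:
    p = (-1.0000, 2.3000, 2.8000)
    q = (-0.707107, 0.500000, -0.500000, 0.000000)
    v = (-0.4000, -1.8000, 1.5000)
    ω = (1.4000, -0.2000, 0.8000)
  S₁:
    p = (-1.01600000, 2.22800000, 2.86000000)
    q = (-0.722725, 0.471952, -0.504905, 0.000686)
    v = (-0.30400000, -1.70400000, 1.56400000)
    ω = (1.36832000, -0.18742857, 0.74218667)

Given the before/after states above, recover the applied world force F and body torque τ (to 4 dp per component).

F = (3.6000, 3.6000, 2.4000)
τ = (-0.1600, 0.1000, -0.2000)

v₁ − v₀ = (0.09600000, 0.09600000, 0.06400000)
m·(v₁−v₀)/dt = (3.6000, 3.6000, 2.4000)
Δω = ω₁−ω₀ = (-0.03168000, 0.01257143, -0.05781333)
τ = I·(Δω/dt) + ω₀×(Iω₀) = (-0.1600, 0.1000, -0.2000)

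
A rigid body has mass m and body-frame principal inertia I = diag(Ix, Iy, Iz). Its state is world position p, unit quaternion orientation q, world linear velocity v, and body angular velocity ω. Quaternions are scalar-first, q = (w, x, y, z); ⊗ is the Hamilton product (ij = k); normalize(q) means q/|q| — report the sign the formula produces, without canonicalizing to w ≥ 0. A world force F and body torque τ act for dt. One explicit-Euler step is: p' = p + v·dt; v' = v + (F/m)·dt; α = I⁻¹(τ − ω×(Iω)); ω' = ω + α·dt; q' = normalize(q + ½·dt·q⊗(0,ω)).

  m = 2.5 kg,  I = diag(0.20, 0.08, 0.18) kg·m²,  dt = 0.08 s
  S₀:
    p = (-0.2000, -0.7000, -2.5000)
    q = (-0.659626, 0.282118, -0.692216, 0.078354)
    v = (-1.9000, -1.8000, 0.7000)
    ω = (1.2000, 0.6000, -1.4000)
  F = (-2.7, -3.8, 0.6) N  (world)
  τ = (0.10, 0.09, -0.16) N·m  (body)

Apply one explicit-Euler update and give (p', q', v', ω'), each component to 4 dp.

p' = (-0.3520, -0.8440, -2.4440)
q' = (-0.6502, 0.2865, -0.6864, 0.1548)
v' = (-1.9864, -1.9216, 0.7192)
ω' = (1.2736, 0.7236, -1.4327)

precession coupling ω×(Iω) = (-0.0840, -0.0336, -0.0864)
angular accel α = (0.9200, 1.5450, -0.4089)
ω + α·dt = (1.2736, 0.7236, -1.4327)
Hamilton product q⊗(0,ω) = (0.1864836, 0.1305388, 0.0932144, 1.9234064)
updated quaternion q' = (-0.6502, 0.2865, -0.6864, 0.1548)
a = F/m = (-1.0800, -1.5200, 0.2400)
p + v·dt = (-0.3520, -0.8440, -2.4440)
new velocity v' = (-1.9864, -1.9216, 0.7192)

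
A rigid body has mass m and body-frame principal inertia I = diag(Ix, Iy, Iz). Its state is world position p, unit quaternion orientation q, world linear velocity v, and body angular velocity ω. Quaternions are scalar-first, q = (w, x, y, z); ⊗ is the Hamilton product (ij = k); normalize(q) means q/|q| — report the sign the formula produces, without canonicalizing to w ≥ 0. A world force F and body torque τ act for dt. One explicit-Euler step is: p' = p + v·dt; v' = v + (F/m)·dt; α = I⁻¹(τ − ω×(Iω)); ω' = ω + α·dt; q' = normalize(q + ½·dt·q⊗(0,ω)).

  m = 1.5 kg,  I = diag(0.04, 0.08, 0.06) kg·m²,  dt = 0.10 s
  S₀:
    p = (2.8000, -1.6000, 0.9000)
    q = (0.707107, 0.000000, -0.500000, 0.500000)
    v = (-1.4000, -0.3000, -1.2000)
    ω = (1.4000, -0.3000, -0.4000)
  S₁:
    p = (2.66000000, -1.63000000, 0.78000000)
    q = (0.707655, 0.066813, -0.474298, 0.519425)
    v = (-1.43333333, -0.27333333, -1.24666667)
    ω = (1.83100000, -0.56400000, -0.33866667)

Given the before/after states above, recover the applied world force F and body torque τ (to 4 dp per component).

F = (-0.5000, 0.4000, -0.7000)
τ = (0.1700, -0.2000, 0.0200)

Δv = v₁−v₀ = (-0.03333333, 0.02666667, -0.04666667)
F = m·Δv/dt = (-0.5000, 0.4000, -0.7000)
ω₁ − ω₀ = (0.43100000, -0.26400000, 0.06133333)
gyro term ω₀×Iω₀ = (-0.0024, 0.0112, -0.0168)
applied torque τ = (0.1700, -0.2000, 0.0200)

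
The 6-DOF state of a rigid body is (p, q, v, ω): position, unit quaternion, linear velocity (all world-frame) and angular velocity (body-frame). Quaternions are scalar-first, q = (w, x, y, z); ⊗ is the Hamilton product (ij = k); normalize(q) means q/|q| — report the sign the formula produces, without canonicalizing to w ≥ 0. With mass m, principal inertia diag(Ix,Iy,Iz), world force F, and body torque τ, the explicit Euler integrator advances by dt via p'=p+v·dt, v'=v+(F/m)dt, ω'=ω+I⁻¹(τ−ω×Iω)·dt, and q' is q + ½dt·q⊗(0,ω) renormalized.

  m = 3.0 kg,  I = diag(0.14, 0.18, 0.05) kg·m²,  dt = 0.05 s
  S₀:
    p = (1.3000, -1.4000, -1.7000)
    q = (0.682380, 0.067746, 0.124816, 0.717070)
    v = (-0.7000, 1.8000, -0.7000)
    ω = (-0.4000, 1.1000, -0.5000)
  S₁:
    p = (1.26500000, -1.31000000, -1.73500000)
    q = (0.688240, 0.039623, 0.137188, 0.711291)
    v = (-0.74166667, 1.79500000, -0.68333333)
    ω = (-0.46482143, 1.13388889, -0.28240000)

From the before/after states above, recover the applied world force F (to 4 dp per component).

F = (-2.5000, -0.3000, 1.0000)

v₁ − v₀ = (-0.04166667, -0.00500000, 0.01666667)
applied force F = (-2.5000, -0.3000, 1.0000)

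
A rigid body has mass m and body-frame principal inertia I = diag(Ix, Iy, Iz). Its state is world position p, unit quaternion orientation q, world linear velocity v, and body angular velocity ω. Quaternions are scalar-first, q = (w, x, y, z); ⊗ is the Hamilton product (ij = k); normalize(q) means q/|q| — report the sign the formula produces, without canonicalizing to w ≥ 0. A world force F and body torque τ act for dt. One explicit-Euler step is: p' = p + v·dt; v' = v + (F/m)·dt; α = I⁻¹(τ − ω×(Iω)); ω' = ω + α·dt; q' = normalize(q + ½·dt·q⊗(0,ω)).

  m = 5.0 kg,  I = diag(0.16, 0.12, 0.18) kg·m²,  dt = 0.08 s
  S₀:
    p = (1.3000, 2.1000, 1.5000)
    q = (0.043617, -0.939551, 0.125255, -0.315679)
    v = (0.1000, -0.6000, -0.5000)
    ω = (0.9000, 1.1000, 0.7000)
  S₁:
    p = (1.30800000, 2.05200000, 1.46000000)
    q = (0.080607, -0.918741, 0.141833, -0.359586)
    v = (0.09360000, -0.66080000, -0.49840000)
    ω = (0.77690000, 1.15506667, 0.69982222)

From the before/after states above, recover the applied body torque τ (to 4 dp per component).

ω₁ − ω₀ = (-0.12310000, 0.05506667, -0.00017778)
τ = I·(Δω/dt) + ω₀×(Iω₀) = (-0.2000, 0.0700, -0.0400)

τ = (-0.2000, 0.0700, -0.0400)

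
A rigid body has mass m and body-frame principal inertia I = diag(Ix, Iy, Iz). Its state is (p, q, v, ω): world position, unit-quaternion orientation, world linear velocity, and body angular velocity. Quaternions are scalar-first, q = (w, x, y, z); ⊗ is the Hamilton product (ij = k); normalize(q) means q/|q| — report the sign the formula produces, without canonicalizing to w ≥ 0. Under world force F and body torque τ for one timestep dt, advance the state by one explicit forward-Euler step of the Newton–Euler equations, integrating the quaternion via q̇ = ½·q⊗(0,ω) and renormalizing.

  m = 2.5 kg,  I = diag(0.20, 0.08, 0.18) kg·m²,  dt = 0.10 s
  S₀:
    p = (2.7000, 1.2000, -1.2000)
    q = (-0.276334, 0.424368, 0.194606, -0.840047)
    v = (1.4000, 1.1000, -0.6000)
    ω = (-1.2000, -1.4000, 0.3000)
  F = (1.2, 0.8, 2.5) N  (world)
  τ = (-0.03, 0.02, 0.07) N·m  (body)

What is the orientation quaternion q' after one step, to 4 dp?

Hamilton product q⊗(0,ω) = (1.0337041, -0.7860832, 1.2676136, -0.4434882)
q + ½dt·q⊗(0,ω), renormalized = (-0.2237, 0.3834, 0.2569, -0.8585)

q' = (-0.2237, 0.3834, 0.2569, -0.8585)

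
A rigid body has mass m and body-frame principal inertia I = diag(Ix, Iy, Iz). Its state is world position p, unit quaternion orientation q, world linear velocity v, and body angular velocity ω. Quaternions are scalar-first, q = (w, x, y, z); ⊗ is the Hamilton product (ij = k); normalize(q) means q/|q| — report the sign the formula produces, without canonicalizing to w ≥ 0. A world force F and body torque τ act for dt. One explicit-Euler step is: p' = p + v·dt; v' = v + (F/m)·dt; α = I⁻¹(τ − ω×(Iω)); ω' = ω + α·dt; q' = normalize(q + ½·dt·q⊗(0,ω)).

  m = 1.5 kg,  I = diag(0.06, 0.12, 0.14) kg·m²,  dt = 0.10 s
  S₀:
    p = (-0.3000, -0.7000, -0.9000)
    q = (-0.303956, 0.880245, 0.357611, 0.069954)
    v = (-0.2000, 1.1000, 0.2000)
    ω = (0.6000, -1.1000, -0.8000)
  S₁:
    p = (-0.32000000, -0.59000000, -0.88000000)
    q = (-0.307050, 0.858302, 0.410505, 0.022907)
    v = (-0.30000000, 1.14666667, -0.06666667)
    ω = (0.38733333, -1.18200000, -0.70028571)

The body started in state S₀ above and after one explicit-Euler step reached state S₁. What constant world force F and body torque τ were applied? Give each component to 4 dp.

ω₁ − ω₀ = (-0.21266667, -0.08200000, 0.09971429)
applied torque τ = (-0.1100, -0.0600, 0.1000)
Δv = v₁−v₀ = (-0.10000000, 0.04666667, -0.26666667)
m·(v₁−v₀)/dt = (-1.5000, 0.7000, -4.0000)

F = (-1.5000, 0.7000, -4.0000)
τ = (-0.1100, -0.0600, 0.1000)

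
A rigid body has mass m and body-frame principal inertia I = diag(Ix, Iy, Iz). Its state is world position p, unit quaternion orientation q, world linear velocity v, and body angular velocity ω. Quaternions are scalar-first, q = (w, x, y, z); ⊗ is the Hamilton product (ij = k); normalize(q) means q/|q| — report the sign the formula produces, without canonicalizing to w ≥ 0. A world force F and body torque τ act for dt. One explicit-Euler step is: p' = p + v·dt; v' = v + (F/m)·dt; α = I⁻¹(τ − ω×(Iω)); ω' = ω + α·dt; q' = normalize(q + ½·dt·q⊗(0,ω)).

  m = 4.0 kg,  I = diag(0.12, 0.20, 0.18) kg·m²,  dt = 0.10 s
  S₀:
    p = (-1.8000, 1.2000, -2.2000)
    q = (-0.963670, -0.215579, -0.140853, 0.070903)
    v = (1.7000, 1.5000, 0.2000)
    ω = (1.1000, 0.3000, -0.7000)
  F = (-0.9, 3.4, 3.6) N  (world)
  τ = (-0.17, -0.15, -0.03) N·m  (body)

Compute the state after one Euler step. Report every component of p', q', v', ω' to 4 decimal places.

precession coupling ω×(Iω) = (0.0042, 0.0462, 0.0264)
(τ − ω×Iω)/I = (-1.4517, -0.9810, -0.3133)
ω + α·dt = (0.9548, 0.2019, -0.7313)
q⊗(0,ω) = (0.3290249, -0.9827108, -0.3620130, 0.7648336)
q + ½dt·q⊗(0,ω), renormalized = (-0.9451, -0.2641, -0.1586, 0.1089)
linear accel F/m = (-0.2250, 0.8500, 0.9000)
new position p' = (-1.6300, 1.3500, -2.1800)
v + (F/m)dt = (1.6775, 1.5850, 0.2900)

p' = (-1.6300, 1.3500, -2.1800)
q' = (-0.9451, -0.2641, -0.1586, 0.1089)
v' = (1.6775, 1.5850, 0.2900)
ω' = (0.9548, 0.2019, -0.7313)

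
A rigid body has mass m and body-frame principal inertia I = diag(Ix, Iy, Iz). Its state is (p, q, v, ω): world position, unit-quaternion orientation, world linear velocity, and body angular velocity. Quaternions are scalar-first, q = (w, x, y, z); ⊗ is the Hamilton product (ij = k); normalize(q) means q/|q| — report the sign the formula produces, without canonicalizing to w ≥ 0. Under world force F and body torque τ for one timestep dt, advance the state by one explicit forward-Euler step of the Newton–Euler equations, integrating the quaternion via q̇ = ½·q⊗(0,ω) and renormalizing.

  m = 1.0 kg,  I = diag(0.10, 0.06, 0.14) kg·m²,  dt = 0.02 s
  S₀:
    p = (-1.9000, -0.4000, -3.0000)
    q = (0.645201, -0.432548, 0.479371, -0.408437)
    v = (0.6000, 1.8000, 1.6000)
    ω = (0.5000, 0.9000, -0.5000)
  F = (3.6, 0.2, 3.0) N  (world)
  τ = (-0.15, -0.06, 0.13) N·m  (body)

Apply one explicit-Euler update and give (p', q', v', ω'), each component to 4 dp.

a = F/m = (3.6000, 0.2000, 3.0000)
p' = p + v·dt = (-1.8880, -0.3640, -2.9680)
v' = v + a·dt = (0.6720, 1.8040, 1.6600)
(τ − ω×Iω)/I = (-1.1400, -1.1667, 1.0571)
new body rate ω' = (0.4772, 0.8767, -0.4789)
2q̇ = q⊗(0,ω) = (-0.4193784, 0.4505083, 0.1601884, -0.9515792)
updated quaternion q' = (0.6410, -0.4280, 0.4809, -0.4179)

p' = (-1.8880, -0.3640, -2.9680)
q' = (0.6410, -0.4280, 0.4809, -0.4179)
v' = (0.6720, 1.8040, 1.6600)
ω' = (0.4772, 0.8767, -0.4789)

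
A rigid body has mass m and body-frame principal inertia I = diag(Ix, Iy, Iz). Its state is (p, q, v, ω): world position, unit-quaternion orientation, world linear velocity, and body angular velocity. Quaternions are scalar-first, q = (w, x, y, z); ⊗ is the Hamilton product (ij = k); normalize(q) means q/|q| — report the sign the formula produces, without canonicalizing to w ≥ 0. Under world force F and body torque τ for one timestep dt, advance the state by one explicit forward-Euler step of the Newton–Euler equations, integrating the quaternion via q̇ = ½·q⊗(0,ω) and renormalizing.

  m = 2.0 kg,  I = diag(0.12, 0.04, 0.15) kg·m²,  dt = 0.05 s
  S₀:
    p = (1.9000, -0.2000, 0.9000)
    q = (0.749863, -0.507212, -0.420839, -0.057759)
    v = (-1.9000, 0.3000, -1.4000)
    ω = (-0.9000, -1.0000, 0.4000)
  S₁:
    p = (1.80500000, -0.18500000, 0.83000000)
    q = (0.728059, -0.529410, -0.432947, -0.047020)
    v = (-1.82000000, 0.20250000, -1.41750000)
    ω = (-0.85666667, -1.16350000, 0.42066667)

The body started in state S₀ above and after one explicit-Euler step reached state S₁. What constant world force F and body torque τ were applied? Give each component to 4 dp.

Δω = ω₁−ω₀ = (0.04333333, -0.16350000, 0.02066667)
τ = I·(Δω/dt) + ω₀×(Iω₀) = (0.0600, -0.1200, -0.0100)
Δv = v₁−v₀ = (0.08000000, -0.09750000, -0.01750000)
applied force F = (3.2000, -3.9000, -0.7000)

F = (3.2000, -3.9000, -0.7000)
τ = (0.0600, -0.1200, -0.0100)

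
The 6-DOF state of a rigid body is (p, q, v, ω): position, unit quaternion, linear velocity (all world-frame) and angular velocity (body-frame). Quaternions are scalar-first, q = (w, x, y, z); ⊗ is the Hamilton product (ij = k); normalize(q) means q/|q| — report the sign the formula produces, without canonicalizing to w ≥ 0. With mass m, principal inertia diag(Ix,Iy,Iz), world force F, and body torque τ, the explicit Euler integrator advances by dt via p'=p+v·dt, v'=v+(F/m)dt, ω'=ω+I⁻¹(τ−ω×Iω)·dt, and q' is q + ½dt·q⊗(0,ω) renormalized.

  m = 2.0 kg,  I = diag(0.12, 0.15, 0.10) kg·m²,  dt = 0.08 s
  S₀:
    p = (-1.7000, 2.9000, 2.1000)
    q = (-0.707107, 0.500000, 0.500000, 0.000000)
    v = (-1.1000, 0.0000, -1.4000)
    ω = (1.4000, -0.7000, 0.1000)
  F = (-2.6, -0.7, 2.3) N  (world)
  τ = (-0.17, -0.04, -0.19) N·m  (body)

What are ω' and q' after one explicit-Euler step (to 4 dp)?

ω' = (1.2843, -0.7228, -0.0285)
q' = (-0.7197, 0.4615, 0.5168, -0.0447)

α = I⁻¹(τ − ω×Iω) = (-1.4458, -0.2853, -1.6060)
ω + α·dt = (1.2843, -0.7228, -0.0285)
Hamilton product q⊗(0,ω) = (-0.3500000, -0.9399498, 0.4449749, -1.1207107)
q' = normalize(q + ½dt·q⊗(0,ω)) = (-0.7197, 0.4615, 0.5168, -0.0447)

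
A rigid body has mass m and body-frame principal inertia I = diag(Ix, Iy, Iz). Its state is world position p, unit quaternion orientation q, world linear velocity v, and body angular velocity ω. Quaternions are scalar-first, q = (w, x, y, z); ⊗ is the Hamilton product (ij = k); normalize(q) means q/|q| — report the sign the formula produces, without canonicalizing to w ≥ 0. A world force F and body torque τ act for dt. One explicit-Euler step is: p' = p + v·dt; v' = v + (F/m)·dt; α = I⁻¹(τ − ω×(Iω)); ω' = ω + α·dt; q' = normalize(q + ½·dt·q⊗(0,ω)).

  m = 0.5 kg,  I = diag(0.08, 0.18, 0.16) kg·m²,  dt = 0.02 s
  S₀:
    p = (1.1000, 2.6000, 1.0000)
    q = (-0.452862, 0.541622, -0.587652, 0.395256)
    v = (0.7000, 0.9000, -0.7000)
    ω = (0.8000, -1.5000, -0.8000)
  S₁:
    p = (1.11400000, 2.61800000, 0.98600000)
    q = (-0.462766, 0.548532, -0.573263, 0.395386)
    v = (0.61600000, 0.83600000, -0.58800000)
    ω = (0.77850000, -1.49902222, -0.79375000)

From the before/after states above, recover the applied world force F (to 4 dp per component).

F = (-2.1000, -1.6000, 2.8000)

v₁ − v₀ = (-0.08400000, -0.06400000, 0.11200000)
applied force F = (-2.1000, -1.6000, 2.8000)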